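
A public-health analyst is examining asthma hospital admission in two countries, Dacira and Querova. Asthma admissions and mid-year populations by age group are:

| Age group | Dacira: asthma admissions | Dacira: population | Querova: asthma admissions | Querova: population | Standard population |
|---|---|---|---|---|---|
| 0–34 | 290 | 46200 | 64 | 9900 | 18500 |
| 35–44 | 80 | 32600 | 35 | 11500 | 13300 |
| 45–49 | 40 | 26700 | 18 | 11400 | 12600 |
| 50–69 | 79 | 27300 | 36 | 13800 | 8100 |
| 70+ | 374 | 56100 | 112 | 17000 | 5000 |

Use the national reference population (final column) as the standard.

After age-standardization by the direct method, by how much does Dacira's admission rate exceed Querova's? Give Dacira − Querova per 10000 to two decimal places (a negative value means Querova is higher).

-1.67

Age-specific rates per 10000 for Dacira: 62.77, 24.54, 14.98, 28.94, 66.67.
For Querova: 64.65, 30.43, 15.79, 26.09, 65.88.
Standard total = 57500; weights = 0.3217, 0.2313, 0.2191, 0.1409, 0.0870.
Dacira: 0.3217×62.77 + 0.2313×24.54 + 0.2191×14.98 + 0.1409×28.94 + 0.0870×66.67 = 39.0283 per 10000.
Querova: 0.3217×64.65 + 0.2313×30.43 + 0.2191×15.79 + 0.1409×26.09 + 0.0870×65.88 = 40.7027 per 10000.
Difference = 39.0283 − 40.7027 = -1.6744.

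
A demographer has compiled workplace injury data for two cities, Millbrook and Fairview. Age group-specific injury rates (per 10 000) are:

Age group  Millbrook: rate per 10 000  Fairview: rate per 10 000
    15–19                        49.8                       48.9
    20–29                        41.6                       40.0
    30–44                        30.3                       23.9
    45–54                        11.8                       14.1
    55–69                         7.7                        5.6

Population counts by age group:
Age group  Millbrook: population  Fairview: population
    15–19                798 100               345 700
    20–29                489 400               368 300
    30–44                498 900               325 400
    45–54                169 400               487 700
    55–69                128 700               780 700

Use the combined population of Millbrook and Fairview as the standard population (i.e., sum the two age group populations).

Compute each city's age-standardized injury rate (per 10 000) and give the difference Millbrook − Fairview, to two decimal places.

Combined standard total = 4 392 300; weights = 0.2604, 0.1953, 0.1877, 0.1496, 0.2070.
Millbrook: 0.2604×49.8 + 0.1953×41.6 + 0.1877×30.3 + 0.1496×11.8 + 0.2070×7.7 = 30.1377 per 10 000.
Fairview: 0.2604×48.9 + 0.1953×40.0 + 0.1877×23.9 + 0.1496×14.1 + 0.2070×5.6 = 28.2991 per 10 000.
Difference = 30.1377 − 28.2991 = 1.8386.

1.84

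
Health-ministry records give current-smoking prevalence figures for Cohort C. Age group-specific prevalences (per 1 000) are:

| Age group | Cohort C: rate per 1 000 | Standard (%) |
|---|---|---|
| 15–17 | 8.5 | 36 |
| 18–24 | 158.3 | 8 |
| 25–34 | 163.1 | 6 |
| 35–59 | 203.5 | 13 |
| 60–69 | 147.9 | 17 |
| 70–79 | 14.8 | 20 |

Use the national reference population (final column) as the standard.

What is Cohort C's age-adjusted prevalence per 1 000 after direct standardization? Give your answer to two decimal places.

Standard weights: 0.36, 0.08, 0.06, 0.13, 0.17, 0.20.
Standardized rate: 0.3600×8.5 + 0.0800×158.3 + 0.0600×163.1 + 0.1300×203.5 + 0.1700×147.9 + 0.2000×14.8 = 80.0680 per 1 000.

80.07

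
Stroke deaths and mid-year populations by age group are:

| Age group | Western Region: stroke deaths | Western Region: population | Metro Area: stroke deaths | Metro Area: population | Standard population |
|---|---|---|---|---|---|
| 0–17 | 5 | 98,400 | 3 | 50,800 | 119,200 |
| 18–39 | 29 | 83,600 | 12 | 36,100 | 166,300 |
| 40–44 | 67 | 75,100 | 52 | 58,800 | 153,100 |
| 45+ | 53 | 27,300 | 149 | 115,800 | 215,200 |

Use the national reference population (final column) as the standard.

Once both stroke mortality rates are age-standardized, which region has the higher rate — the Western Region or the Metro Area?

Western Region

Age-specific rates per 100,000 for the Western Region: 5.08, 34.69, 89.21, 194.14.
For the Metro Area: 5.91, 33.24, 88.44, 128.67.
Standard total = 653,800; weights = 0.1823, 0.2544, 0.2342, 0.3292.
The Western Region: 0.1823×5.08 + 0.2544×34.69 + 0.2342×89.21 + 0.3292×194.14 = 94.5426 per 100,000.
The Metro Area: 0.1823×5.91 + 0.2544×33.24 + 0.2342×88.44 + 0.3292×128.67 = 72.5928 per 100,000.
The crude rates (54.15 vs 82.60) would put the Metro Area higher, but that reflects its age composition; once standardized to a common age structure, the Western Region has the higher underlying rate.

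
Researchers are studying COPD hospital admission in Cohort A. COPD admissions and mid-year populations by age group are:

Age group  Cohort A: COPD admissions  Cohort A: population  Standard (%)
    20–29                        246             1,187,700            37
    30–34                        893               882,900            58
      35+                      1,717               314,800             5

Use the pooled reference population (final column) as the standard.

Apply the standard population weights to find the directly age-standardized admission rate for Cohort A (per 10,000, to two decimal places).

Age-specific rates per 10,000 for Cohort A: 2.07, 10.11, 54.54.
Standard weights: 0.37, 0.58, 0.05.
Standardized rate: 0.3700×2.07 + 0.5800×10.11 + 0.0500×54.54 = 9.3598 per 10,000.

9.36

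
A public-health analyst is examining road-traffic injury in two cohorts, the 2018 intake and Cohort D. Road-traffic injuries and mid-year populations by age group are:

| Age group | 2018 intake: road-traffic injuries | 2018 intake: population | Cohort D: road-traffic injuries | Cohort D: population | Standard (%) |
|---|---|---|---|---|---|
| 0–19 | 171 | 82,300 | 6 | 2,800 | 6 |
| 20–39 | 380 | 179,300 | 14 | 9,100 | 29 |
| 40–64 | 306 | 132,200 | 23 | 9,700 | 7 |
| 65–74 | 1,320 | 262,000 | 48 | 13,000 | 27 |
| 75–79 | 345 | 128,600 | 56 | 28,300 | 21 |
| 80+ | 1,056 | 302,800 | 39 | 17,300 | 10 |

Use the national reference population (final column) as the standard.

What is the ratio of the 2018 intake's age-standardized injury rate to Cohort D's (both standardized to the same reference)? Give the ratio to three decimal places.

1.334

Age-specific rates per 100,000 for the 2018 intake: 207.78, 211.94, 231.47, 503.82, 268.27, 348.75.
For Cohort D: 214.29, 153.85, 237.11, 369.23, 197.88, 225.43.
Standard weights: 0.06, 0.29, 0.07, 0.27, 0.21, 0.10.
The 2018 intake: 0.0600×207.78 + 0.2900×211.94 + 0.0700×231.47 + 0.2700×503.82 + 0.2100×268.27 + 0.1000×348.75 = 317.3731 per 100,000.
Cohort D: 0.0600×214.29 + 0.2900×153.85 + 0.0700×237.11 + 0.2700×369.23 + 0.2100×197.88 + 0.1000×225.43 = 237.8609 per 100,000.
Ratio = 317.3731 ÷ 237.8609 = 1.33428.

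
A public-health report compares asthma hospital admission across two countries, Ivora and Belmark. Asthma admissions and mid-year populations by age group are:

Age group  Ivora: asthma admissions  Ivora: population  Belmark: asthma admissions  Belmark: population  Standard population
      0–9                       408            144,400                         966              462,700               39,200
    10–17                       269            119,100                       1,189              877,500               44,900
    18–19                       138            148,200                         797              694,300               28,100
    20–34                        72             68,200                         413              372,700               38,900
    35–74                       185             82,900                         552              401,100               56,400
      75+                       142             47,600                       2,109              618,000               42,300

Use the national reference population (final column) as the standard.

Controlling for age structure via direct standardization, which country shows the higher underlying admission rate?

Age-specific rates per 10,000 for Ivora: 28.25, 22.59, 9.31, 10.56, 22.32, 29.83.
For Belmark: 20.88, 13.55, 11.48, 11.08, 13.76, 34.13.
Standard total = 249,800; weights = 0.1569, 0.1797, 0.1125, 0.1557, 0.2258, 0.1693.
Ivora: 0.1569×28.25 + 0.1797×22.59 + 0.1125×9.31 + 0.1557×10.56 + 0.2258×22.32 + 0.1693×29.83 = 21.2752 per 10,000.
Belmark: 0.1569×20.88 + 0.1797×13.55 + 0.1125×11.48 + 0.1557×11.08 + 0.2258×13.76 + 0.1693×34.13 = 17.6146 per 10,000.

Ivora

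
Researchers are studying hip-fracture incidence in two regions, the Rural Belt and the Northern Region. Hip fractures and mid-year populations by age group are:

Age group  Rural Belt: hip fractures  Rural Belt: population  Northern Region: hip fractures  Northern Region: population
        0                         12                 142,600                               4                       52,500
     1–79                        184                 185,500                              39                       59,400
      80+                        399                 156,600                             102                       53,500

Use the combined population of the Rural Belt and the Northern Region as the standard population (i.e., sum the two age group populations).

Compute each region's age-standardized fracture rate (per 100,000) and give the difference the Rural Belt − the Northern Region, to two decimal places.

Age-specific rates per 100,000 for the Rural Belt: 8.42, 99.19, 254.79.
For the Northern Region: 7.62, 65.66, 190.65.
Combined standard total = 650,100; weights = 0.3001, 0.3767, 0.3232.
The Rural Belt: 0.3001×8.42 + 0.3767×99.19 + 0.3232×254.79 = 122.2350 per 100,000.
The Northern Region: 0.3001×7.62 + 0.3767×65.66 + 0.3232×190.65 = 88.6359 per 100,000.
Difference = 122.2350 − 88.6359 = 33.5991.

33.60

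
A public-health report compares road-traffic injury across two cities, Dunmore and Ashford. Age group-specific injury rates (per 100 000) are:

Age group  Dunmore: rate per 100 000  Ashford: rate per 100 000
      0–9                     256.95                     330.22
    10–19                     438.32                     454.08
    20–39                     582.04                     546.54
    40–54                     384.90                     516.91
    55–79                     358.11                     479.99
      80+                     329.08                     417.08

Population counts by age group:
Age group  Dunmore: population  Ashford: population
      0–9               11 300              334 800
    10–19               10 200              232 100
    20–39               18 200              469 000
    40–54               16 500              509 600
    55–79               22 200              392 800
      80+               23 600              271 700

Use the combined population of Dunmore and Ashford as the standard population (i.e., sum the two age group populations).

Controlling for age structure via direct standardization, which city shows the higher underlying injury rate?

Combined standard total = 2 312 000; weights = 0.1497, 0.1048, 0.2107, 0.2276, 0.1795, 0.1277.
Dunmore: 0.1497×256.95 + 0.1048×438.32 + 0.2107×582.04 + 0.2276×384.90 + 0.1795×358.11 + 0.1277×329.08 = 400.9490 per 100 000.
Ashford: 0.1497×330.22 + 0.1048×454.08 + 0.2107×546.54 + 0.2276×516.91 + 0.1795×479.99 + 0.1277×417.08 = 469.2444 per 100 000.

Ashford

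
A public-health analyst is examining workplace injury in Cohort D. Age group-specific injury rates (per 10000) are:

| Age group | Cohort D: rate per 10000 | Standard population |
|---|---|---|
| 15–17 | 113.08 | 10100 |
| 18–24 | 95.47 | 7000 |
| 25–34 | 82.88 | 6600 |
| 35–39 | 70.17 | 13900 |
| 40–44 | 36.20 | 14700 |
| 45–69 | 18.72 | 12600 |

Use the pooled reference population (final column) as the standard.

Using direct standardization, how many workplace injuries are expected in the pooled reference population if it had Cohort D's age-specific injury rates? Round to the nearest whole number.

Expected workplace injuries = Σ (standard pop × age-specific rate ÷ 10000)
= 10100×113.08/10000 + 7000×95.47/10000 + 6600×82.88/10000 + 13900×70.17/10000 + 14700×36.20/10000 + 12600×18.72/10000
= 114.21 + 66.83 + 54.70 + 97.54 + 53.21 + 23.59 = 410.08.

410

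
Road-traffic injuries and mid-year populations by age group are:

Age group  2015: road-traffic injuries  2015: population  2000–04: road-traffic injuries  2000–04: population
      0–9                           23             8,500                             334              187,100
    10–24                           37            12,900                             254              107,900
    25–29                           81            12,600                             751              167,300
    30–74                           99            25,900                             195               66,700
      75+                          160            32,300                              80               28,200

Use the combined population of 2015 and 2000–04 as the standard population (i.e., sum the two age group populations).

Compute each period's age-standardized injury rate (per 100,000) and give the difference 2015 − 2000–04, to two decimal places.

Age-specific rates per 100,000 for 2015: 270.59, 286.82, 642.86, 382.24, 495.36.
For 2000–04: 178.51, 235.40, 448.89, 292.35, 283.69.
Combined standard total = 649,400; weights = 0.3012, 0.1860, 0.2770, 0.1426, 0.0932.
2015: 0.3012×270.59 + 0.1860×286.82 + 0.2770×642.86 + 0.1426×382.24 + 0.0932×495.36 = 413.5964 per 100,000.
2000–04: 0.3012×178.51 + 0.1860×235.40 + 0.2770×448.89 + 0.1426×292.35 + 0.0932×283.69 = 290.0296 per 100,000.
Difference = 413.5964 − 290.0296 = 123.5668.

123.57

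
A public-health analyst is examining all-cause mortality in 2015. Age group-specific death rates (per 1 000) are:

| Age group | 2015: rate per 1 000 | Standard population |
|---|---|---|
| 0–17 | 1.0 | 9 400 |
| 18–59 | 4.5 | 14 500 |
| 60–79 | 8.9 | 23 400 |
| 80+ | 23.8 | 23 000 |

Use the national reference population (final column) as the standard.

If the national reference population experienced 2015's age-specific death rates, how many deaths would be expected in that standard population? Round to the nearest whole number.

830

Expected deaths = Σ (standard pop × age-specific rate ÷ 1 000)
= 9 400×1.0/1 000 + 14 500×4.5/1 000 + 23 400×8.9/1 000 + 23 000×23.8/1 000
= 9.40 + 65.25 + 208.26 + 547.40 = 830.31.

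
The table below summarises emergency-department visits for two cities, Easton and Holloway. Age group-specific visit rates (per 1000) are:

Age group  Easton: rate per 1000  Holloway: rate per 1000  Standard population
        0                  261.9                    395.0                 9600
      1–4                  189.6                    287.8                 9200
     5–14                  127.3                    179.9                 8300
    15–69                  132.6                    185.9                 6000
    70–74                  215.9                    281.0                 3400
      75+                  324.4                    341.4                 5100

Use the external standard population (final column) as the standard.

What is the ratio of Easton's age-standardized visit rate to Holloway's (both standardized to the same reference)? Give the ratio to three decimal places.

0.724

Standard total = 41600; weights = 0.2308, 0.2212, 0.1995, 0.1442, 0.0817, 0.1226.
Easton: 0.2308×261.9 + 0.2212×189.6 + 0.1995×127.3 + 0.1442×132.6 + 0.0817×215.9 + 0.1226×324.4 = 204.3089 per 1000.
Holloway: 0.2308×395.0 + 0.2212×287.8 + 0.1995×179.9 + 0.1442×185.9 + 0.0817×281.0 + 0.1226×341.4 = 282.3286 per 1000.
Ratio = 204.3089 ÷ 282.3286 = 0.72366.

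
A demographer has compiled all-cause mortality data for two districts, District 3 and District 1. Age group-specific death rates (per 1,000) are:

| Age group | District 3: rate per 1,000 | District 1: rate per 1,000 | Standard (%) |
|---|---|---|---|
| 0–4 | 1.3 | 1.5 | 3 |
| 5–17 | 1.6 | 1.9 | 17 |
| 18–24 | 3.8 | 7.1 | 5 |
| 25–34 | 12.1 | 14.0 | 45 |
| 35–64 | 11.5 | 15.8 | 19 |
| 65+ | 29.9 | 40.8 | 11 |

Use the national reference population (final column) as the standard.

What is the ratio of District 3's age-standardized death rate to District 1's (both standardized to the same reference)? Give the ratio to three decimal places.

0.787

Standard weights: 0.03, 0.17, 0.05, 0.45, 0.19, 0.11.
District 3: 0.0300×1.3 + 0.1700×1.6 + 0.0500×3.8 + 0.4500×12.1 + 0.1900×11.5 + 0.1100×29.9 = 11.4200 per 1,000.
District 1: 0.0300×1.5 + 0.1700×1.9 + 0.0500×7.1 + 0.4500×14.0 + 0.1900×15.8 + 0.1100×40.8 = 14.5130 per 1,000.
Ratio = 11.4200 ÷ 14.5130 = 0.78688.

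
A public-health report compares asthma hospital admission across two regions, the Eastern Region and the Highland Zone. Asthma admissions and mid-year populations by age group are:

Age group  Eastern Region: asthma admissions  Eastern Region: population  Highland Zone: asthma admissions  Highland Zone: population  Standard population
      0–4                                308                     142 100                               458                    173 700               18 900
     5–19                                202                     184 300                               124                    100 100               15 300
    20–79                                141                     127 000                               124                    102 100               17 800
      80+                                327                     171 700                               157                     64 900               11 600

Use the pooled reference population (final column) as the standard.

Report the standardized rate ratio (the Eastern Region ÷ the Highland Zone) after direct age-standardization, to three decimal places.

0.841

Age-specific rates per 10 000 for the Eastern Region: 21.67, 10.96, 11.10, 19.04.
For the Highland Zone: 26.37, 12.39, 12.14, 24.19.
Standard total = 63 600; weights = 0.2972, 0.2406, 0.2799, 0.1824.
The Eastern Region: 0.2972×21.67 + 0.2406×10.96 + 0.2799×11.10 + 0.1824×19.04 = 15.6587 per 10 000.
The Highland Zone: 0.2972×26.37 + 0.2406×12.39 + 0.2799×12.14 + 0.1824×24.19 = 18.6269 per 10 000.
Ratio = 15.6587 ÷ 18.6269 = 0.84065.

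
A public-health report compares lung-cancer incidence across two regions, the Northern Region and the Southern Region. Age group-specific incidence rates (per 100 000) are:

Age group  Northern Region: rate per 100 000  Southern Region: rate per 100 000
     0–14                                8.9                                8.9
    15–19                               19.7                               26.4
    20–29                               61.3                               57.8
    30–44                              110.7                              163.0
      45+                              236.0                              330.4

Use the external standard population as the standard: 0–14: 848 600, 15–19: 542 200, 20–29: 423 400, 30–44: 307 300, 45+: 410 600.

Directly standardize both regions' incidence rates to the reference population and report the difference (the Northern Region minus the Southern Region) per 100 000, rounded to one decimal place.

-22.5

Standard total = 2 532 100; weights = 0.3351, 0.2141, 0.1672, 0.1214, 0.1622.
The Northern Region: 0.3351×8.9 + 0.2141×19.7 + 0.1672×61.3 + 0.1214×110.7 + 0.1622×236.0 = 69.1553 per 100 000.
The Southern Region: 0.3351×8.9 + 0.2141×26.4 + 0.1672×57.8 + 0.1214×163.0 + 0.1622×330.4 = 91.6596 per 100 000.
Difference = 69.1553 − 91.6596 = -22.5044.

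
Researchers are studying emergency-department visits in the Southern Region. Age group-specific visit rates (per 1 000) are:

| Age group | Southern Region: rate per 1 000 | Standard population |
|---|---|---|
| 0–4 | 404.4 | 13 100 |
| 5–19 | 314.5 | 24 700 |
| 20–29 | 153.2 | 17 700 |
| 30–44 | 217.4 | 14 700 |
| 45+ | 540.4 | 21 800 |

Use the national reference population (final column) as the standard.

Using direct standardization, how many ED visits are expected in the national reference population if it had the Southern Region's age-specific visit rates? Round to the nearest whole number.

Expected ED visits = Σ (standard pop × age-specific rate ÷ 1 000)
= 13 100×404.4/1 000 + 24 700×314.5/1 000 + 17 700×153.2/1 000 + 14 700×217.4/1 000 + 21 800×540.4/1 000
= 5297.64 + 7768.15 + 2711.64 + 3195.78 + 11780.72 = 30753.93.

30754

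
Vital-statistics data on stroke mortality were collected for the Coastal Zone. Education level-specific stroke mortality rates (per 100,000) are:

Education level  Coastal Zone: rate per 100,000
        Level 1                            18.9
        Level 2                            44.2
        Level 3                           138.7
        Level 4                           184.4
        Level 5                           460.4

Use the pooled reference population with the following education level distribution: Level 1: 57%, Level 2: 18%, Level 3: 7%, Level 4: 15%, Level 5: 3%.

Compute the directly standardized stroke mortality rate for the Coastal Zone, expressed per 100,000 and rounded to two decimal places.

69.91

Standard weights: 0.57, 0.18, 0.07, 0.15, 0.03.
Standardized rate: 0.5700×18.9 + 0.1800×44.2 + 0.0700×138.7 + 0.1500×184.4 + 0.0300×460.4 = 69.9100 per 100,000.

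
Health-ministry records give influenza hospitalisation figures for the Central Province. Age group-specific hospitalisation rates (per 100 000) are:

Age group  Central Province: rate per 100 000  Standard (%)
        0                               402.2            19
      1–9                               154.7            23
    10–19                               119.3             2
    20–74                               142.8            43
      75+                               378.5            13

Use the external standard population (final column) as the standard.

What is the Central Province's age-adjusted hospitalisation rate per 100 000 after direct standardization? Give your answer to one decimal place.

225.0

Standard weights: 0.19, 0.23, 0.02, 0.43, 0.13.
Standardized rate: 0.1900×402.2 + 0.2300×154.7 + 0.0200×119.3 + 0.4300×142.8 + 0.1300×378.5 = 224.9940 per 100 000.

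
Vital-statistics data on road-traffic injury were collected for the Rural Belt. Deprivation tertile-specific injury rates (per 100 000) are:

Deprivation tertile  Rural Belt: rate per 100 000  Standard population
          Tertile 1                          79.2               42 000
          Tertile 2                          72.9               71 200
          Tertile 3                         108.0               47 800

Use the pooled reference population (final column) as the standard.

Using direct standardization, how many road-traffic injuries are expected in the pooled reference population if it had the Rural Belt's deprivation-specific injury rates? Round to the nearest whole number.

Expected road-traffic injuries = Σ (standard pop × deprivation-specific rate ÷ 100 000)
= 42 000×79.2/100 000 + 71 200×72.9/100 000 + 47 800×108.0/100 000
= 33.26 + 51.90 + 51.62 = 136.79.

137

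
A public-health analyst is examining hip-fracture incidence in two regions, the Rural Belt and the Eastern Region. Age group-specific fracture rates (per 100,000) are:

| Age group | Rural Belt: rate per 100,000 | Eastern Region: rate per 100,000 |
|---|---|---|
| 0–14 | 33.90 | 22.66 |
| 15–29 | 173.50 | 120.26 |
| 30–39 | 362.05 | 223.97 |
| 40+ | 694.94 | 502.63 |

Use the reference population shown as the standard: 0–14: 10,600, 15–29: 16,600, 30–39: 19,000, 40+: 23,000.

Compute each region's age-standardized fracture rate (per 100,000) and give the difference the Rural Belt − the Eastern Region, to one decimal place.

116.3

Standard total = 69,200; weights = 0.1532, 0.2399, 0.2746, 0.3324.
The Rural Belt: 0.1532×33.90 + 0.2399×173.50 + 0.2746×362.05 + 0.3324×694.94 = 377.1967 per 100,000.
The Eastern Region: 0.1532×22.66 + 0.2399×120.26 + 0.2746×223.97 + 0.3324×502.63 = 260.8733 per 100,000.
Difference = 377.1967 − 260.8733 = 116.3234.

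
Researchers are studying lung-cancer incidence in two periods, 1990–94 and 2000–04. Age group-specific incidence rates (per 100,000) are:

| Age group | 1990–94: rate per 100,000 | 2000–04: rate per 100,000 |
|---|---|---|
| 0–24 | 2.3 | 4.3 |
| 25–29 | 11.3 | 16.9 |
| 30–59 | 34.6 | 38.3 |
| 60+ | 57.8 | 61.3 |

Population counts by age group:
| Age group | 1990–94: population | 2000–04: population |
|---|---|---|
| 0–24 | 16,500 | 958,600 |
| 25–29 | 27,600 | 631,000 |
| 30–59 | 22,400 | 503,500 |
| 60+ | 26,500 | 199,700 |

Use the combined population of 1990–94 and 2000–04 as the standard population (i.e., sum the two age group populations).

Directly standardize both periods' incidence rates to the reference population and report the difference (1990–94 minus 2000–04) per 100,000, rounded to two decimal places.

-3.51

Combined standard total = 2,385,800; weights = 0.4087, 0.2760, 0.2204, 0.0948.
1990–94: 0.4087×2.3 + 0.2760×11.3 + 0.2204×34.6 + 0.0948×57.8 = 17.1663 per 100,000.
2000–04: 0.4087×4.3 + 0.2760×16.9 + 0.2204×38.3 + 0.0948×61.3 = 20.6770 per 100,000.
Difference = 17.1663 − 20.6770 = -3.5107.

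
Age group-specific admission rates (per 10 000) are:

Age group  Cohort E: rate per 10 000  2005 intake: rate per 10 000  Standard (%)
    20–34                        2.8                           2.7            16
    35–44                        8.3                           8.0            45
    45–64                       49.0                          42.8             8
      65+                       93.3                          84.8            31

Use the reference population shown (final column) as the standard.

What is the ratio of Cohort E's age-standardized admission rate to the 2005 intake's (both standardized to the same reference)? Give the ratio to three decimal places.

1.097

Standard weights: 0.16, 0.45, 0.08, 0.31.
Cohort E: 0.1600×2.8 + 0.4500×8.3 + 0.0800×49.0 + 0.3100×93.3 = 37.0260 per 10 000.
The 2005 intake: 0.1600×2.7 + 0.4500×8.0 + 0.0800×42.8 + 0.3100×84.8 = 33.7440 per 10 000.
Ratio = 37.0260 ÷ 33.7440 = 1.09726.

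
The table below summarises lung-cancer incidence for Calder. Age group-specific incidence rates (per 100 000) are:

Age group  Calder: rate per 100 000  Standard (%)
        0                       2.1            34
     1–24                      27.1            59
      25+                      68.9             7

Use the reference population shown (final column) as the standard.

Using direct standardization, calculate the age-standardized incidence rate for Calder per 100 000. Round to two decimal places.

21.53

Standard weights: 0.34, 0.59, 0.07.
Standardized rate: 0.3400×2.1 + 0.5900×27.1 + 0.0700×68.9 = 21.5260 per 100 000.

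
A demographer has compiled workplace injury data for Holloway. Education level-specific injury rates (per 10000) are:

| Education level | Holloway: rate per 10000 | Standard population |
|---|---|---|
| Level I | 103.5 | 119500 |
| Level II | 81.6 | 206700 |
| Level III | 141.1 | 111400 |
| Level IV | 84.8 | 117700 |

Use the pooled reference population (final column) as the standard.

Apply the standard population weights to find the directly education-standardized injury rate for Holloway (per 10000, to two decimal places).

Standard total = 555300; weights = 0.2152, 0.3722, 0.2006, 0.2120.
Standardized rate: 0.2152×103.5 + 0.3722×81.6 + 0.2006×141.1 + 0.2120×84.8 = 98.9276 per 10000.

98.93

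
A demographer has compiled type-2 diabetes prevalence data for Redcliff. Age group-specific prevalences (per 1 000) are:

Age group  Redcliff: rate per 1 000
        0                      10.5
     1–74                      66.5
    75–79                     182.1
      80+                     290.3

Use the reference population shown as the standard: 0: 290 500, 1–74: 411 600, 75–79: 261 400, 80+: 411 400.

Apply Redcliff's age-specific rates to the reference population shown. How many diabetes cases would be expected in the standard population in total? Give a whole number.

Expected diabetes cases = Σ (standard pop × age-specific rate ÷ 1 000)
= 290 500×10.5/1 000 + 411 600×66.5/1 000 + 261 400×182.1/1 000 + 411 400×290.3/1 000
= 3050.25 + 27371.40 + 47600.94 + 119429.42 = 197452.01.

197452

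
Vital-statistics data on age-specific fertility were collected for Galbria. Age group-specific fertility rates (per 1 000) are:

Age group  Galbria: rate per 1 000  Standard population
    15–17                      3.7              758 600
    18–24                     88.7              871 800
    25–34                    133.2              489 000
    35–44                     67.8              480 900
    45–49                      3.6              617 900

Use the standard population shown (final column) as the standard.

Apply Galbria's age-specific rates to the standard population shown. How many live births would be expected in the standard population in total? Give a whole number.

Expected live births = Σ (standard pop × age-specific rate ÷ 1 000)
= 758 600×3.7/1 000 + 871 800×88.7/1 000 + 489 000×133.2/1 000 + 480 900×67.8/1 000 + 617 900×3.6/1 000
= 2806.82 + 77328.66 + 65134.80 + 32605.02 + 2224.44 = 180099.74.

180100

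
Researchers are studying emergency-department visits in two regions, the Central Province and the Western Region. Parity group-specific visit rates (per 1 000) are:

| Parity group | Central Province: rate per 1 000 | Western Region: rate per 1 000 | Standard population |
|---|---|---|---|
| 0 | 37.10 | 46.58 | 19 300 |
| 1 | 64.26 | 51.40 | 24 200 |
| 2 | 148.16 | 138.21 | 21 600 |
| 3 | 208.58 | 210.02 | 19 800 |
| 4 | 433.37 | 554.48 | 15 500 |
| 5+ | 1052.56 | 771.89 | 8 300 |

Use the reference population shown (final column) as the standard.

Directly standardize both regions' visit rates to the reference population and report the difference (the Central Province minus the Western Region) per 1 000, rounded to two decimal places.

7.06

Standard total = 108 700; weights = 0.1776, 0.2226, 0.1987, 0.1822, 0.1426, 0.0764.
The Central Province: 0.1776×37.10 + 0.2226×64.26 + 0.1987×148.16 + 0.1822×208.58 + 0.1426×433.37 + 0.0764×1052.56 = 230.4944 per 1 000.
The Western Region: 0.1776×46.58 + 0.2226×51.40 + 0.1987×138.21 + 0.1822×210.02 + 0.1426×554.48 + 0.0764×771.89 = 223.4382 per 1 000.
Difference = 230.4944 − 223.4382 = 7.0562.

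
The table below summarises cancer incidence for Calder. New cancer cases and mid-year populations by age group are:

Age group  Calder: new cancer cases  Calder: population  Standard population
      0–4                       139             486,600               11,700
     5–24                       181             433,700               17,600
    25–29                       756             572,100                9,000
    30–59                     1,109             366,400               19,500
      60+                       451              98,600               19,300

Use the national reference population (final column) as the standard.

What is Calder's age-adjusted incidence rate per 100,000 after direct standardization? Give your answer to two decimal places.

220.34

Age-specific rates per 100,000 for Calder: 28.57, 41.73, 132.14, 302.67, 457.40.
Standard total = 77,100; weights = 0.1518, 0.2283, 0.1167, 0.2529, 0.2503.
Standardized rate: 0.1518×28.57 + 0.2283×41.73 + 0.1167×132.14 + 0.2529×302.67 + 0.2503×457.40 = 220.3383 per 100,000.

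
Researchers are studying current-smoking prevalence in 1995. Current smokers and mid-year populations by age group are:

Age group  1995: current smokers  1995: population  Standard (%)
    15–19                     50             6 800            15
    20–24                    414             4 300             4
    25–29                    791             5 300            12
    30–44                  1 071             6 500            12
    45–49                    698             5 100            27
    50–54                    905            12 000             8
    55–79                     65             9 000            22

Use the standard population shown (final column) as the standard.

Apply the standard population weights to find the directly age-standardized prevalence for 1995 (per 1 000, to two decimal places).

87.21

Age-specific rates per 1 000 for 1995: 7.353, 96.279, 149.245, 164.769, 136.863, 75.417, 7.222.
Standard weights: 0.15, 0.04, 0.12, 0.12, 0.27, 0.08, 0.22.
Standardized rate: 0.1500×7.353 + 0.0400×96.279 + 0.1200×149.245 + 0.1200×164.769 + 0.2700×136.863 + 0.0800×75.417 + 0.2200×7.222 = 87.2110 per 1 000.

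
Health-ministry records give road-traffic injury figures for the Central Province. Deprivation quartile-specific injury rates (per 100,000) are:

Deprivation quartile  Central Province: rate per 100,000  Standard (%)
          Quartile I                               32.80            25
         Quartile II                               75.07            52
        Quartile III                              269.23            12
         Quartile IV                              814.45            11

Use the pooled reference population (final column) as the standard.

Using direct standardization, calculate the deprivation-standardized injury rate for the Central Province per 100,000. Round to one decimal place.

169.1

Standard weights: 0.25, 0.52, 0.12, 0.11.
Standardized rate: 0.2500×32.80 + 0.5200×75.07 + 0.1200×269.23 + 0.1100×814.45 = 169.1335 per 100,000.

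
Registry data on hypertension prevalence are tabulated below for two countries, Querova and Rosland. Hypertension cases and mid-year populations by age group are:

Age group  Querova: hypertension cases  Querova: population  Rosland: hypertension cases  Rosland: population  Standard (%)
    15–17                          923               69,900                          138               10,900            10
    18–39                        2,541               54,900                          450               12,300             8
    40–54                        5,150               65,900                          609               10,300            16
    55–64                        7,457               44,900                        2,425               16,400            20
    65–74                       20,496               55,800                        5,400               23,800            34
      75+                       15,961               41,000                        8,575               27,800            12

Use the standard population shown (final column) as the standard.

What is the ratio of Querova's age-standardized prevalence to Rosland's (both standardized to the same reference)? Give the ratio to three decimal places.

1.413

Age-specific rates per 1,000 for Querova: 13.205, 46.284, 78.149, 166.080, 367.312, 389.293.
For Rosland: 12.661, 36.585, 59.126, 147.866, 226.891, 308.453.
Standard weights: 0.10, 0.08, 0.16, 0.20, 0.34, 0.12.
Querova: 0.1000×13.205 + 0.0800×46.284 + 0.1600×78.149 + 0.2000×166.080 + 0.3400×367.312 + 0.1200×389.293 = 222.3442 per 1,000.
Rosland: 0.1000×12.661 + 0.0800×36.585 + 0.1600×59.126 + 0.2000×147.866 + 0.3400×226.891 + 0.1200×308.453 = 157.3835 per 1,000.
Ratio = 222.3442 ÷ 157.3835 = 1.41275.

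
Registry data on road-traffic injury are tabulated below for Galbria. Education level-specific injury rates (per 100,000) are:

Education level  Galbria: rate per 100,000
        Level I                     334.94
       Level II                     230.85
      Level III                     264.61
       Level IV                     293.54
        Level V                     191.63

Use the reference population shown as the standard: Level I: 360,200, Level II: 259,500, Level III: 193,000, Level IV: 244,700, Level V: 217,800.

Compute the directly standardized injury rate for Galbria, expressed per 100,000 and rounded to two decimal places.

Standard total = 1,275,200; weights = 0.2825, 0.2035, 0.1513, 0.1919, 0.1708.
Standardized rate: 0.2825×334.94 + 0.2035×230.85 + 0.1513×264.61 + 0.1919×293.54 + 0.1708×191.63 = 270.6924 per 100,000.

270.69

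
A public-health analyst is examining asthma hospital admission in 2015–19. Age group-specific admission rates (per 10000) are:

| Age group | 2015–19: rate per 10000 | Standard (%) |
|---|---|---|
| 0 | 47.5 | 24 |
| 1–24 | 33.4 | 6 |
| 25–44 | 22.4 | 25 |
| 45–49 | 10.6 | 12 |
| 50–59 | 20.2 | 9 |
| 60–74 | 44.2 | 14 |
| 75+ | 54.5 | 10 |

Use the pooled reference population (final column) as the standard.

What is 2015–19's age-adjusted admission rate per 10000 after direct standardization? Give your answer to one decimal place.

33.7

Standard weights: 0.24, 0.06, 0.25, 0.12, 0.09, 0.14, 0.10.
Standardized rate: 0.2400×47.5 + 0.0600×33.4 + 0.2500×22.4 + 0.1200×10.6 + 0.0900×20.2 + 0.1400×44.2 + 0.1000×54.5 = 33.7320 per 10000.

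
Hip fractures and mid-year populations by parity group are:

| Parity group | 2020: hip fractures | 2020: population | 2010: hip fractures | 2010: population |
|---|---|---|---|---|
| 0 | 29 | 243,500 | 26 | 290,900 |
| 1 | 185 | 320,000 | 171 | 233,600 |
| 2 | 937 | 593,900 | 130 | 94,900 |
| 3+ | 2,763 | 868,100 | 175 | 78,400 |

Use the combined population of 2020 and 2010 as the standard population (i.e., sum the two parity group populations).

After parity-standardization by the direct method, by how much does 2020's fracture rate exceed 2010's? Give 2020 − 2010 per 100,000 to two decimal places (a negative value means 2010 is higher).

35.75

Parity-specific rates per 100,000 for 2020: 11.91, 57.81, 157.77, 318.28.
For 2010: 8.94, 73.20, 136.99, 223.21.
Combined standard total = 2,723,300; weights = 0.1962, 0.2033, 0.2529, 0.3476.
2020: 0.1962×11.91 + 0.2033×57.81 + 0.2529×157.77 + 0.3476×318.28 = 164.6147 per 100,000.
2010: 0.1962×8.94 + 0.2033×73.20 + 0.2529×136.99 + 0.3476×223.21 = 128.8619 per 100,000.
Difference = 164.6147 − 128.8619 = 35.7528.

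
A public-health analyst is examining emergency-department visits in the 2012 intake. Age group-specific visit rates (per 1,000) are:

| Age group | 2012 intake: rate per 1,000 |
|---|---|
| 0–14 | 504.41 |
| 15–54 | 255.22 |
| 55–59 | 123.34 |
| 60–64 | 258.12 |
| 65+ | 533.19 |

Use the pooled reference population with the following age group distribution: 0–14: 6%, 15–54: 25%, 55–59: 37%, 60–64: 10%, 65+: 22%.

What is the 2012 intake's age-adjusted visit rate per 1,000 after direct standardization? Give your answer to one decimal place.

282.8

Standard weights: 0.06, 0.25, 0.37, 0.10, 0.22.
Standardized rate: 0.0600×504.41 + 0.2500×255.22 + 0.3700×123.34 + 0.1000×258.12 + 0.2200×533.19 = 282.8192 per 1,000.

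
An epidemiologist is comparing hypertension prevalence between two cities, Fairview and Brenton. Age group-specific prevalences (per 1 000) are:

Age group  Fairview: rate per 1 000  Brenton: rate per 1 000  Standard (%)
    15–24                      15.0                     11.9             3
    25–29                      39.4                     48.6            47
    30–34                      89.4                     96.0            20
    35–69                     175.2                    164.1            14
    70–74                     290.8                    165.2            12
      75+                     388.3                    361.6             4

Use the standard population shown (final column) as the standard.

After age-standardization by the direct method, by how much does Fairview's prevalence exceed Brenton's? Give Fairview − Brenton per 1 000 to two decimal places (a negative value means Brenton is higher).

12.14

Standard weights: 0.03, 0.47, 0.20, 0.14, 0.12, 0.04.
Fairview: 0.0300×15.0 + 0.4700×39.4 + 0.2000×89.4 + 0.1400×175.2 + 0.1200×290.8 + 0.0400×388.3 = 111.8040 per 1 000.
Brenton: 0.0300×11.9 + 0.4700×48.6 + 0.2000×96.0 + 0.1400×164.1 + 0.1200×165.2 + 0.0400×361.6 = 99.6610 per 1 000.
Difference = 111.8040 − 99.6610 = 12.1430.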